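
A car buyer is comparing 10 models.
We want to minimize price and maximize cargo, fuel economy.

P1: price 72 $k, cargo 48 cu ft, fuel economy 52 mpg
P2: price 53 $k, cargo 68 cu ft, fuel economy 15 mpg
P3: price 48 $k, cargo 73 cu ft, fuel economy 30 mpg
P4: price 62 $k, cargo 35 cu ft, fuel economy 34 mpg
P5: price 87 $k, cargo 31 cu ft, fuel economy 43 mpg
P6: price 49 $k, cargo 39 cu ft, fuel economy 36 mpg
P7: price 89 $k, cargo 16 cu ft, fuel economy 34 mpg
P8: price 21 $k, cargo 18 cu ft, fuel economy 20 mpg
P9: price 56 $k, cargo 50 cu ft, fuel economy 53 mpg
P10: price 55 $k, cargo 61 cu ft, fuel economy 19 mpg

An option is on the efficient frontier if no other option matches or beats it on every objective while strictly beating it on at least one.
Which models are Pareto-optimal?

P3, P6, P8, P9

P1: dominated by P9 (price 56≤72, cargo 50≥48, fuel economy 53≥52).
P2: dominated by P3 (price 48≤53, cargo 73≥68, fuel economy 30≥15).
P3: not dominated (best cargo).
P4: dominated by P6 (price 49≤62, cargo 39≥35, fuel economy 36≥34).
P5: dominated by P1 (price 72≤87, cargo 48≥31, fuel economy 52≥43).
P6: not dominated.
P7: dominated by P1 (price 72≤89, cargo 48≥16, fuel economy 52≥34).
P8: not dominated (best price).
P9: not dominated (best fuel economy).
P10: dominated by P3 (price 48≤55, cargo 73≥61, fuel economy 30≥19).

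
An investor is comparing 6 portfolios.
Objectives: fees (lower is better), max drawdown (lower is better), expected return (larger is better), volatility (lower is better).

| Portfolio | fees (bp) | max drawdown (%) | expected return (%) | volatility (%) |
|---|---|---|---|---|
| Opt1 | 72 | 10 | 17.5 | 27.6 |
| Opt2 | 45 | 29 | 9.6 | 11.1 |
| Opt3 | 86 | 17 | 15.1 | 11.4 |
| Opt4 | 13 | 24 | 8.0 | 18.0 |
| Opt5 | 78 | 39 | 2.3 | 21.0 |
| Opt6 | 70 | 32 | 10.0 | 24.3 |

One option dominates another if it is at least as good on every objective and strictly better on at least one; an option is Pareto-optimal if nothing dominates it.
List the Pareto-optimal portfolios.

Opt1, Opt2, Opt3, Opt4, Opt6

Opt1: not dominated (best max drawdown).
Opt2: not dominated (best volatility).
Opt3: not dominated.
Opt4: not dominated (best fees).
Opt5: dominated by Opt2 (fees 45≤78, max drawdown 29≤39, expected return 9.6≥2.3, volatility 11.1≤21.0).
Opt6: not dominated.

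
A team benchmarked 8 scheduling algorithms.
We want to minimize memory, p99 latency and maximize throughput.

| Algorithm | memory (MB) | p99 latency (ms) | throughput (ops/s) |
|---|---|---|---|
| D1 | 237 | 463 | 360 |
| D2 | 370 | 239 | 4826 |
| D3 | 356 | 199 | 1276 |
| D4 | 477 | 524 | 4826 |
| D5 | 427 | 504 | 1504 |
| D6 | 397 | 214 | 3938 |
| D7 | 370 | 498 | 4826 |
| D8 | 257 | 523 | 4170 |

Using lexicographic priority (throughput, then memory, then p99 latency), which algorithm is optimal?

D2

First maximize throughput: best is 4826, kept {D2, D4, D7}.
Then minimize memory: best is 370, kept {D2, D7}.
Then minimize p99 latency: best is 239, kept {D2}.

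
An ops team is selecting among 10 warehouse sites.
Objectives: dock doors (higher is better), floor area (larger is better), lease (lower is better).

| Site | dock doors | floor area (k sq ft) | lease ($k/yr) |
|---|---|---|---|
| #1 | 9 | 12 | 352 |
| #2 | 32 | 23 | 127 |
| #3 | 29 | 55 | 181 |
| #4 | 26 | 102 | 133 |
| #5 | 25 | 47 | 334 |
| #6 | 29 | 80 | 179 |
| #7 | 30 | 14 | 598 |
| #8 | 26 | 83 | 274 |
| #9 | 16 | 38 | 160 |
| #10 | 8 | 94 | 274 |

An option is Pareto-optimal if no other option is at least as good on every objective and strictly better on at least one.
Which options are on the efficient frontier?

#1: dominated by #2 (dock doors 32≥9, floor area 23≥12, lease 127≤352).
#2: not dominated (best dock doors).
#3: dominated by #6 (dock doors 29≥29, floor area 80≥55, lease 179≤181).
#4: not dominated (best floor area).
#5: dominated by #3 (dock doors 29≥25, floor area 55≥47, lease 181≤334).
#6: not dominated.
#7: dominated by #2 (dock doors 32≥30, floor area 23≥14, lease 127≤598).
#8: dominated by #4 (dock doors 26≥26, floor area 102≥83, lease 133≤274).
#9: dominated by #4 (dock doors 26≥16, floor area 102≥38, lease 133≤160).
#10: dominated by #4 (dock doors 26≥8, floor area 102≥94, lease 133≤274).

#2, #4, #6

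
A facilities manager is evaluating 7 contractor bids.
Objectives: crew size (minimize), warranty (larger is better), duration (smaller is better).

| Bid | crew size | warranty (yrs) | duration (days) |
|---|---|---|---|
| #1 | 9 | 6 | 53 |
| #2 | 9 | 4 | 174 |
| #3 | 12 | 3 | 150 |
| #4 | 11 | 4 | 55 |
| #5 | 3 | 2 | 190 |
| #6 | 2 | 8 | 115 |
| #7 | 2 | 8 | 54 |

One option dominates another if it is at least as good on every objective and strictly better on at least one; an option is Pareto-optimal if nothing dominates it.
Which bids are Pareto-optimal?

#1: not dominated (best duration).
#2: dominated by #1 (crew size 9≤9, warranty 6≥4, duration 53≤174).
#3: dominated by #1 (crew size 9≤12, warranty 6≥3, duration 53≤150).
#4: dominated by #1 (crew size 9≤11, warranty 6≥4, duration 53≤55).
#5: dominated by #6 (crew size 2≤3, warranty 8≥2, duration 115≤190).
#6: dominated by #7 (crew size 2≤2, warranty 8≥8, duration 54≤115).
#7: not dominated.

#1, #7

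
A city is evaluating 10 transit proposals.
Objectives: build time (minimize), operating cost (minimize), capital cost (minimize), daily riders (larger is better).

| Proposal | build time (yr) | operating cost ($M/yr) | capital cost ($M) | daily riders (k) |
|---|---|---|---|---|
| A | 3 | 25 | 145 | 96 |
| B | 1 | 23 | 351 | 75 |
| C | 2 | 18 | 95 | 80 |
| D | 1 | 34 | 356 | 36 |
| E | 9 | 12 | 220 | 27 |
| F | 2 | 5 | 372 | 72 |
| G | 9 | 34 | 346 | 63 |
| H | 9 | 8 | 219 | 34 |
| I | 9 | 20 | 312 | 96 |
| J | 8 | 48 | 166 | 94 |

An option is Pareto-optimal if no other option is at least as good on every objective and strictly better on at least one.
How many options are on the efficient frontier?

A: not dominated.
B: not dominated.
C: not dominated (best capital cost).
D: dominated by B (build time 1≤1, operating cost 23≤34, capital cost 351≤356, daily riders 75≥36).
E: dominated by H (build time 9≤9, operating cost 8≤12, capital cost 219≤220, daily riders 34≥27).
F: not dominated (best operating cost).
G: dominated by A (build time 3≤9, operating cost 25≤34, capital cost 145≤346, daily riders 96≥63).
H: not dominated.
I: not dominated.
J: dominated by A (build time 3≤8, operating cost 25≤48, capital cost 145≤166, daily riders 96≥94).
Pareto-optimal: A, B, C, F, H, I → 6.

6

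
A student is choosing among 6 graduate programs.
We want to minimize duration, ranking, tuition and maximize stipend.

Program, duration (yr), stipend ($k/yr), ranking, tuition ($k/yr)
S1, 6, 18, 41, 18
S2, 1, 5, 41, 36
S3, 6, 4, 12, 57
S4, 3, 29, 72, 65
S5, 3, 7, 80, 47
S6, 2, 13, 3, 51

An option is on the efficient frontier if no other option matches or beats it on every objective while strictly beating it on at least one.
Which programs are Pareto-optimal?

S1, S2, S4, S5, S6

S1: not dominated (best tuition).
S2: not dominated (best duration).
S3: dominated by S6 (duration 2≤6, stipend 13≥4, ranking 3≤12, tuition 51≤57).
S4: not dominated (best stipend).
S5: not dominated.
S6: not dominated (best ranking).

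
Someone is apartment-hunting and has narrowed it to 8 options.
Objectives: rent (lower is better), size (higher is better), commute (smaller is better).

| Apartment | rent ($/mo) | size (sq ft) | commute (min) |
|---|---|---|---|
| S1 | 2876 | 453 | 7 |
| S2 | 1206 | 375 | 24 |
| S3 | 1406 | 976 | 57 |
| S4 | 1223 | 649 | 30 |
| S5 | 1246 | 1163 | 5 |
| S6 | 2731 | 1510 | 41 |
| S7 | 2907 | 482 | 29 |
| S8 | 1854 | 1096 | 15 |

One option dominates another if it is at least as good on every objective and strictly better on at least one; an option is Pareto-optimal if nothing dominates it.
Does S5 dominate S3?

Yes

S5 vs S3: rent 1246≤1406, size 1163≥976, commute 5≤57 — S5 is at least as good on every objective with at least one strict improvement.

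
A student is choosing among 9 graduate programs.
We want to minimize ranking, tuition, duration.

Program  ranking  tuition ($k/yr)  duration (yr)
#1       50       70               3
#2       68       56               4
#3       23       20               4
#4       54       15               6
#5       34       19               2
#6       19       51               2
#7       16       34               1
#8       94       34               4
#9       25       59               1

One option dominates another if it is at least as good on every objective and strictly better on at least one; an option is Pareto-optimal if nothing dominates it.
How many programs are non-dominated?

4

#1: dominated by #5 (ranking 34≤50, tuition 19≤70, duration 2≤3).
#2: dominated by #3 (ranking 23≤68, tuition 20≤56, duration 4≤4).
#3: not dominated.
#4: not dominated (best tuition).
#5: not dominated.
#6: dominated by #7 (ranking 16≤19, tuition 34≤51, duration 1≤2).
#7: not dominated (best ranking).
#8: dominated by #3 (ranking 23≤94, tuition 20≤34, duration 4≤4).
#9: dominated by #7 (ranking 16≤25, tuition 34≤59, duration 1≤1).
Pareto-optimal: #3, #4, #5, #7 → 4.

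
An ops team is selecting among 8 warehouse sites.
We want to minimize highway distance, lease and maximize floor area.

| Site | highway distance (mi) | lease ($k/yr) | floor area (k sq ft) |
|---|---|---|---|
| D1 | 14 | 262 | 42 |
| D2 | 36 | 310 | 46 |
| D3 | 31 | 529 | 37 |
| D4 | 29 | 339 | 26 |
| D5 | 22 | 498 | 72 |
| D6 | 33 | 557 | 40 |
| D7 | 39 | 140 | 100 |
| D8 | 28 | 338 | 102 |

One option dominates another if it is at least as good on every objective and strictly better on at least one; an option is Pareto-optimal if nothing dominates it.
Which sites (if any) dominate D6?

D1: highway distance 14≤33, lease 262≤557, floor area 42≥40 — dominates D6.
D5: highway distance 22≤33, lease 498≤557, floor area 72≥40 — dominates D6.
D8: highway distance 28≤33, lease 338≤557, floor area 102≥40 — dominates D6.
Others (D2, D3, D4, D7) are each worse than D6 on at least one objective.

D1, D5, D8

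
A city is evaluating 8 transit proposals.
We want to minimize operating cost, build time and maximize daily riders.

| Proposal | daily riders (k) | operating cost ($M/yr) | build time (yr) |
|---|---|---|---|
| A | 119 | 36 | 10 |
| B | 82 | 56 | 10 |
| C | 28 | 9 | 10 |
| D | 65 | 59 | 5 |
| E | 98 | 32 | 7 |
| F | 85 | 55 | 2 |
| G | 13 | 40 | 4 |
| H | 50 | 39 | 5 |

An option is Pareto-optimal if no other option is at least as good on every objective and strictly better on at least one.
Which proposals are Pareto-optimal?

A, C, E, F, G, H

A: not dominated (best daily riders).
B: dominated by A (daily riders 119≥82, operating cost 36≤56, build time 10≤10).
C: not dominated (best operating cost).
D: dominated by F (daily riders 85≥65, operating cost 55≤59, build time 2≤5).
E: not dominated.
F: not dominated (best build time).
G: not dominated.
H: not dominated.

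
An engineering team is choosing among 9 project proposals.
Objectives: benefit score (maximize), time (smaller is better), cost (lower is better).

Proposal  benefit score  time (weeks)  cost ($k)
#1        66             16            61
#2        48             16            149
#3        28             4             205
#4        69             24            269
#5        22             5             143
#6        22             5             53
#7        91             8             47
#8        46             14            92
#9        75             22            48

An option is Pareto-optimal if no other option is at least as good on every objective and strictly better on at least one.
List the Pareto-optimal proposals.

#3, #6, #7

#1: dominated by #7 (benefit score 91≥66, time 8≤16, cost 47≤61).
#2: dominated by #1 (benefit score 66≥48, time 16≤16, cost 61≤149).
#3: not dominated (best time).
#4: dominated by #7 (benefit score 91≥69, time 8≤24, cost 47≤269).
#5: dominated by #6 (benefit score 22≥22, time 5≤5, cost 53≤143).
#6: not dominated.
#7: not dominated (best benefit score).
#8: dominated by #7 (benefit score 91≥46, time 8≤14, cost 47≤92).
#9: dominated by #7 (benefit score 91≥75, time 8≤22, cost 47≤48).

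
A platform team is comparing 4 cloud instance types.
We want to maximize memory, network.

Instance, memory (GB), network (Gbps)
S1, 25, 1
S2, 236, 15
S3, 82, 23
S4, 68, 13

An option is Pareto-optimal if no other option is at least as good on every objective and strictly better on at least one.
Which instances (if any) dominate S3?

S1: worse on memory (25 vs 82).
S2: worse on network (15 vs 23).
S4: worse on memory (68 vs 82).
No option dominates S3.

none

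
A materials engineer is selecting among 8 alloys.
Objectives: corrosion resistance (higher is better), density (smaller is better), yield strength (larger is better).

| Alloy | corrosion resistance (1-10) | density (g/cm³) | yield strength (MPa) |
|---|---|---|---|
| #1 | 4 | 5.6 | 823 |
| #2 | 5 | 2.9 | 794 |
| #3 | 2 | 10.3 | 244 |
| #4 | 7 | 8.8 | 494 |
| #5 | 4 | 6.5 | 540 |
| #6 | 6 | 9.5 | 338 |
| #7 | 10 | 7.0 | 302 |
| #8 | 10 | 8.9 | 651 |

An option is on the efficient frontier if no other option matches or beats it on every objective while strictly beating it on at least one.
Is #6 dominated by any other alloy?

#4 vs #6: corrosion resistance 7≥6, density 8.8≤9.5, yield strength 494≥338 — #4 is at least as good on every objective and strictly better on at least one, so #4 dominates #6.

Yes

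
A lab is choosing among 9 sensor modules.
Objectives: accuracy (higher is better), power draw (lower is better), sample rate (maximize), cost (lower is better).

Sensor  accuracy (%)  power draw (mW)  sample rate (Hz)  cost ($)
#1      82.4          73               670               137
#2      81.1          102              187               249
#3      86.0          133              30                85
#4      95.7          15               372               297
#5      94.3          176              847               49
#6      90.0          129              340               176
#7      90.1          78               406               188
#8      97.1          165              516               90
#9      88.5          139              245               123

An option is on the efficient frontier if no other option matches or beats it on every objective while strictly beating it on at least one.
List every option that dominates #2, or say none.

#1, #7

#1: accuracy 82.4≥81.1, power draw 73≤102, sample rate 670≥187, cost 137≤249 — dominates #2.
#7: accuracy 90.1≥81.1, power draw 78≤102, sample rate 406≥187, cost 188≤249 — dominates #2.
Others (#3, #4, #5, #6, #8, #9) are each worse than #2 on at least one objective.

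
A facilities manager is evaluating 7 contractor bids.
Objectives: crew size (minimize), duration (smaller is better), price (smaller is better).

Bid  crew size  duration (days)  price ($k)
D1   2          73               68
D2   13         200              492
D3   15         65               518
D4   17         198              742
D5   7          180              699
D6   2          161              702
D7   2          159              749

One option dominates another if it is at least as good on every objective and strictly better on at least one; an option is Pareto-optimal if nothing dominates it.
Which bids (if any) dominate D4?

D1, D3, D5, D6

D1: crew size 2≤17, duration 73≤198, price 68≤742 — dominates D4.
D3: crew size 15≤17, duration 65≤198, price 518≤742 — dominates D4.
D5: crew size 7≤17, duration 180≤198, price 699≤742 — dominates D4.
D6: crew size 2≤17, duration 161≤198, price 702≤742 — dominates D4.
Others (D2, D7) are each worse than D4 on at least one objective.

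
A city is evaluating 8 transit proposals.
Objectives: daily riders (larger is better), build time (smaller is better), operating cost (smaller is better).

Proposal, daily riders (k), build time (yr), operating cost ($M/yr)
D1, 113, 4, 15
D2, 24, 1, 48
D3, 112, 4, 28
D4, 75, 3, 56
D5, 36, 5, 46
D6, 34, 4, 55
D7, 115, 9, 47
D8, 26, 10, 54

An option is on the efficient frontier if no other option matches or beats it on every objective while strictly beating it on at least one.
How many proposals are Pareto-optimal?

4

D1: not dominated (best operating cost).
D2: not dominated (best build time).
D3: dominated by D1 (daily riders 113≥112, build time 4≤4, operating cost 15≤28).
D4: not dominated.
D5: dominated by D1 (daily riders 113≥36, build time 4≤5, operating cost 15≤46).
D6: dominated by D1 (daily riders 113≥34, build time 4≤4, operating cost 15≤55).
D7: not dominated (best daily riders).
D8: dominated by D1 (daily riders 113≥26, build time 4≤10, operating cost 15≤54).
Pareto-optimal: D1, D2, D4, D7 → 4.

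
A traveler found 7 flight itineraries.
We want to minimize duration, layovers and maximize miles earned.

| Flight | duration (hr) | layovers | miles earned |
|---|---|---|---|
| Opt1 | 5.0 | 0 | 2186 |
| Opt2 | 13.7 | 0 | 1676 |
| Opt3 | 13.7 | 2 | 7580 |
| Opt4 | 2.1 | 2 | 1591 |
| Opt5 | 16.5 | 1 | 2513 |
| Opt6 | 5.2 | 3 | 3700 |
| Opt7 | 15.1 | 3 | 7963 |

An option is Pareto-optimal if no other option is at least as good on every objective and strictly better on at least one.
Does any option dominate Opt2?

Opt1 vs Opt2: duration 5.0≤13.7, layovers 0≤0, miles earned 2186≥1676 — Opt1 is at least as good on every objective and strictly better on at least one, so Opt1 dominates Opt2.

Yes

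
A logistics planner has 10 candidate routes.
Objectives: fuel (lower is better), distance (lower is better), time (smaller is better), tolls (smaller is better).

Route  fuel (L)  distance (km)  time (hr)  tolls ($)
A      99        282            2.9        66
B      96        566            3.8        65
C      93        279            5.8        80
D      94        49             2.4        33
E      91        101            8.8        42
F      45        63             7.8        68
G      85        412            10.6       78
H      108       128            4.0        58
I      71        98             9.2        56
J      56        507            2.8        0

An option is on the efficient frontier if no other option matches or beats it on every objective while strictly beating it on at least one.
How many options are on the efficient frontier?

A: dominated by D (fuel 94≤99, distance 49≤282, time 2.4≤2.9, tolls 33≤66).
B: dominated by D (fuel 94≤96, distance 49≤566, time 2.4≤3.8, tolls 33≤65).
C: not dominated.
D: not dominated (best distance).
E: not dominated.
F: not dominated (best fuel).
G: dominated by F (fuel 45≤85, distance 63≤412, time 7.8≤10.6, tolls 68≤78).
H: dominated by D (fuel 94≤108, distance 49≤128, time 2.4≤4.0, tolls 33≤58).
I: not dominated.
J: not dominated (best tolls).
Pareto-optimal: C, D, E, F, I, J → 6.

6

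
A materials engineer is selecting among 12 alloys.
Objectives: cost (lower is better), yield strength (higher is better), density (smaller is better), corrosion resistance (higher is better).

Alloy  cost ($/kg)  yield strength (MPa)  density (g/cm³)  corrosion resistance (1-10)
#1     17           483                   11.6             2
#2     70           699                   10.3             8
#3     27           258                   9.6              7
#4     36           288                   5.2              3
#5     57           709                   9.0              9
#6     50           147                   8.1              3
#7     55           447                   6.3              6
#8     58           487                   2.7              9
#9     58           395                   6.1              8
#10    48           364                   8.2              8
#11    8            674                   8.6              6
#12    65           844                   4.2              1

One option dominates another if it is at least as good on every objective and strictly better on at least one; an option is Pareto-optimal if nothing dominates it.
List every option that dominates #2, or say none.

#5

#5: cost 57≤70, yield strength 709≥699, density 9.0≤10.3, corrosion resistance 9≥8 — dominates #2.
Others (#1, #3, #4, #6, #7, #8, #9, #10, #11, #12) are each worse than #2 on at least one objective.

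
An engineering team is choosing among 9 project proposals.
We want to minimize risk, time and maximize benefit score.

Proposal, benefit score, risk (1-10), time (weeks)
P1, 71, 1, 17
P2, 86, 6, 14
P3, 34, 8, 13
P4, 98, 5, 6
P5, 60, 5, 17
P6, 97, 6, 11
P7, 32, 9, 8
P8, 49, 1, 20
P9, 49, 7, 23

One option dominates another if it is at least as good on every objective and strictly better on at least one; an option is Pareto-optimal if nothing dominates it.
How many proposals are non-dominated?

2

P1: not dominated.
P2: dominated by P4 (benefit score 98≥86, risk 5≤6, time 6≤14).
P3: dominated by P4 (benefit score 98≥34, risk 5≤8, time 6≤13).
P4: not dominated (best benefit score).
P5: dominated by P1 (benefit score 71≥60, risk 1≤5, time 17≤17).
P6: dominated by P4 (benefit score 98≥97, risk 5≤6, time 6≤11).
P7: dominated by P4 (benefit score 98≥32, risk 5≤9, time 6≤8).
P8: dominated by P1 (benefit score 71≥49, risk 1≤1, time 17≤20).
P9: dominated by P1 (benefit score 71≥49, risk 1≤7, time 17≤23).
Pareto-optimal: P1, P4 → 2.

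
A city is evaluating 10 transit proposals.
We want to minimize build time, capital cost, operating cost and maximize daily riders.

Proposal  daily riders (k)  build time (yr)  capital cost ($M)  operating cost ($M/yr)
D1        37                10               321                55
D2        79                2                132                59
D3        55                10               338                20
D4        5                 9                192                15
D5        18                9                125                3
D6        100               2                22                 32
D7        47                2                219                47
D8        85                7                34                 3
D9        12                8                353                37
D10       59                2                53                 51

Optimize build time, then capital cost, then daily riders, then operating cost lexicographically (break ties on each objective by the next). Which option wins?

First minimize build time: best is 2, kept {D2, D6, D7, D10}.
Then minimize capital cost: best is 22, kept {D6}.

D6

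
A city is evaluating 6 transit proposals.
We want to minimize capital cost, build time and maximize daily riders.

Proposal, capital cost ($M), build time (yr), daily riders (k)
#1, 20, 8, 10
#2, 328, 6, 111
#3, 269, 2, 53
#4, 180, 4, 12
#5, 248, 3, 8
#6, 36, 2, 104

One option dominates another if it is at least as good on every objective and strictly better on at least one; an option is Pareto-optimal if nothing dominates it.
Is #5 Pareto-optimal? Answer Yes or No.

No

#6 vs #5: capital cost 36≤248, build time 2≤3, daily riders 104≥8 — #6 is at least as good on every objective and strictly better on at least one, so #6 dominates #5.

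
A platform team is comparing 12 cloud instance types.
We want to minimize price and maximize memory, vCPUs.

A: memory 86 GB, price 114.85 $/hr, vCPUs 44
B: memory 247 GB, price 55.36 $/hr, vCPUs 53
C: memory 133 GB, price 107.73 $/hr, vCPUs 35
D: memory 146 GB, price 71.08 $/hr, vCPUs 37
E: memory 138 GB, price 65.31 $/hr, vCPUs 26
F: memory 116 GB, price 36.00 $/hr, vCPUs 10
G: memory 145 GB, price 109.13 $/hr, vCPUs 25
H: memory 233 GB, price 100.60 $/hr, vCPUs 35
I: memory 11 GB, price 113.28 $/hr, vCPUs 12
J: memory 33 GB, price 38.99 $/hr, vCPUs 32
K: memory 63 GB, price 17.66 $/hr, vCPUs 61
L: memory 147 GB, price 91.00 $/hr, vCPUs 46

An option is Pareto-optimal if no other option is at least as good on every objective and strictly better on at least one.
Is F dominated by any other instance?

No

A: worse on memory (86 vs 116).
B: worse on price (55.36 vs 36.00).
C: worse on price (107.73 vs 36.00).
D: worse on price (71.08 vs 36.00).
E: worse on price (65.31 vs 36.00).
G: worse on price (109.13 vs 36.00).
H: worse on price (100.60 vs 36.00).
I: worse on memory (11 vs 116).
J: worse on memory (33 vs 116).
K: worse on memory (63 vs 116).
L: worse on price (91.00 vs 36.00).
No option is at least as good as F on every objective and strictly better on one.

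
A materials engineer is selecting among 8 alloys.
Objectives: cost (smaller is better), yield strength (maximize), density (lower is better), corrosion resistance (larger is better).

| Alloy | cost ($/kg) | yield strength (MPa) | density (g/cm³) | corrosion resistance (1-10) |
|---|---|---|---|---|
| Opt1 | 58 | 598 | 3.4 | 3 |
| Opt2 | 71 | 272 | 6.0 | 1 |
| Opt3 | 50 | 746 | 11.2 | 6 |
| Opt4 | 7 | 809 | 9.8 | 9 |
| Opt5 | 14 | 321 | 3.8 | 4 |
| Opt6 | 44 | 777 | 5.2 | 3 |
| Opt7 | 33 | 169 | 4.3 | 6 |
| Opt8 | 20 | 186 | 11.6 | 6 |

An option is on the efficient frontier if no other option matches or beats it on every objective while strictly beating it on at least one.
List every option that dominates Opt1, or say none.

none

Opt2: worse on cost (71 vs 58).
Opt3: worse on density (11.2 vs 3.4).
Opt4: worse on density (9.8 vs 3.4).
Opt5: worse on yield strength (321 vs 598).
Opt6: worse on density (5.2 vs 3.4).
Opt7: worse on yield strength (169 vs 598).
Opt8: worse on yield strength (186 vs 598).
No option dominates Opt1.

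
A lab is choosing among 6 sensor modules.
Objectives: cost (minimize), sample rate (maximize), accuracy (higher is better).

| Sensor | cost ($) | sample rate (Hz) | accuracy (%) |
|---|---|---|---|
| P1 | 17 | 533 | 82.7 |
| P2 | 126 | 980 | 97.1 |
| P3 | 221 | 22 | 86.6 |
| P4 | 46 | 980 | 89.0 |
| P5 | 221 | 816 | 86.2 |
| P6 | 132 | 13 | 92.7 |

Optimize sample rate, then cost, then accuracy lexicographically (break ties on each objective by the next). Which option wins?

First maximize sample rate: best is 980, kept {P2, P4}.
Then minimize cost: best is 46, kept {P4}.

P4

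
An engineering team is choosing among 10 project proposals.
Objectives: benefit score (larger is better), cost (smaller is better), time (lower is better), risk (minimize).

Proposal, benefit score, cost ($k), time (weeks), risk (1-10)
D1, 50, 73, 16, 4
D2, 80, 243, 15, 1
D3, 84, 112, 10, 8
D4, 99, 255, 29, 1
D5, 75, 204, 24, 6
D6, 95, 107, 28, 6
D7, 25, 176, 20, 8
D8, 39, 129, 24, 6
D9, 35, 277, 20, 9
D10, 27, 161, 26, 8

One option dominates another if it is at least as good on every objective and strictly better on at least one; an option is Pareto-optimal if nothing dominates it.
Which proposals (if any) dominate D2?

D1: worse on benefit score (50 vs 80).
D3: worse on risk (8 vs 1).
D4: worse on cost (255 vs 243).
D5: worse on benefit score (75 vs 80).
D6: worse on time (28 vs 15).
D7: worse on benefit score (25 vs 80).
D8: worse on benefit score (39 vs 80).
D9: worse on benefit score (35 vs 80).
D10: worse on benefit score (27 vs 80).
No option dominates D2.

none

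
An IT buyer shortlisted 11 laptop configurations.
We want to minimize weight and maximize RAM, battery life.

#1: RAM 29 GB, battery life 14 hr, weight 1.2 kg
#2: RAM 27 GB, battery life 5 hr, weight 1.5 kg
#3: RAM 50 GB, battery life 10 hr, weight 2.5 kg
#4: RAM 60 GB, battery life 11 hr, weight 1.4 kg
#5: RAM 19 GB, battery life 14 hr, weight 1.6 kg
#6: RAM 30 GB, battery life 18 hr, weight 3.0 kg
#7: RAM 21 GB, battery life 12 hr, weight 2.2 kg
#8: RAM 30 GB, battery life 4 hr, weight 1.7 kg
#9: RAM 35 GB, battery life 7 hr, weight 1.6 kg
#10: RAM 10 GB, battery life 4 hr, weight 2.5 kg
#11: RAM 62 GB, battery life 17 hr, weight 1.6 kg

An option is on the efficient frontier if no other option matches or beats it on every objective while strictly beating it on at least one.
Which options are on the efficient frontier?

#1, #4, #6, #11

#1: not dominated (best weight).
#2: dominated by #1 (RAM 29≥27, battery life 14≥5, weight 1.2≤1.5).
#3: dominated by #4 (RAM 60≥50, battery life 11≥10, weight 1.4≤2.5).
#4: not dominated.
#5: dominated by #1 (RAM 29≥19, battery life 14≥14, weight 1.2≤1.6).
#6: not dominated (best battery life).
#7: dominated by #1 (RAM 29≥21, battery life 14≥12, weight 1.2≤2.2).
#8: dominated by #4 (RAM 60≥30, battery life 11≥4, weight 1.4≤1.7).
#9: dominated by #4 (RAM 60≥35, battery life 11≥7, weight 1.4≤1.6).
#10: dominated by #1 (RAM 29≥10, battery life 14≥4, weight 1.2≤2.5).
#11: not dominated (best RAM).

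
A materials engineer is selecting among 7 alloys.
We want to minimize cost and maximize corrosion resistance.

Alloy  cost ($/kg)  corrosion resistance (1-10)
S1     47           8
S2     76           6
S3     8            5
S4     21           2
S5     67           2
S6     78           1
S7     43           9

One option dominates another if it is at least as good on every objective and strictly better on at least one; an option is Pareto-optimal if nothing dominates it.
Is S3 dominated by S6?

S6 vs S3: S6 is worse on cost (78 vs 8), so it does not dominate S3.

No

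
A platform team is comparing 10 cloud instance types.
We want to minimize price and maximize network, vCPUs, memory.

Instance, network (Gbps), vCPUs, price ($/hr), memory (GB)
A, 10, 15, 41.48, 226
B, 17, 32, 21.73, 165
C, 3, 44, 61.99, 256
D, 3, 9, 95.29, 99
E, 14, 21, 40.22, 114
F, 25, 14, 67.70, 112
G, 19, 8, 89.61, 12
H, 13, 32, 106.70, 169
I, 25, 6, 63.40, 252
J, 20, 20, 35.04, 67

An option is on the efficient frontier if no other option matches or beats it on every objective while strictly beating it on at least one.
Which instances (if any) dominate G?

F: network 25≥19, vCPUs 14≥8, price 67.70≤89.61, memory 112≥12 — dominates G.
J: network 20≥19, vCPUs 20≥8, price 35.04≤89.61, memory 67≥12 — dominates G.
Others (A, B, C, D, E, H, I) are each worse than G on at least one objective.

F, J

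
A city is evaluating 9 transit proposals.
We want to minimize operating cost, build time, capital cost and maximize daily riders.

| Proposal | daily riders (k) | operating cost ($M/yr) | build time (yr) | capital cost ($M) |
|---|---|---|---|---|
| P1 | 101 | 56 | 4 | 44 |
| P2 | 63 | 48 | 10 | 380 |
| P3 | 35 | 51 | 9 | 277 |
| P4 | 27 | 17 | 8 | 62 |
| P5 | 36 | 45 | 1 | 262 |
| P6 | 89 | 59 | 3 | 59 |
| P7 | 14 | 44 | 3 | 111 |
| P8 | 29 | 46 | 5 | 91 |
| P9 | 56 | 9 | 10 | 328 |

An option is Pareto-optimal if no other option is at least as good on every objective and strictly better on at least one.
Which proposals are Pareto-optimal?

P1: not dominated (best daily riders).
P2: not dominated.
P3: dominated by P5 (daily riders 36≥35, operating cost 45≤51, build time 1≤9, capital cost 262≤277).
P4: not dominated.
P5: not dominated (best build time).
P6: not dominated.
P7: not dominated.
P8: not dominated.
P9: not dominated (best operating cost).

P1, P2, P4, P5, P6, P7, P8, P9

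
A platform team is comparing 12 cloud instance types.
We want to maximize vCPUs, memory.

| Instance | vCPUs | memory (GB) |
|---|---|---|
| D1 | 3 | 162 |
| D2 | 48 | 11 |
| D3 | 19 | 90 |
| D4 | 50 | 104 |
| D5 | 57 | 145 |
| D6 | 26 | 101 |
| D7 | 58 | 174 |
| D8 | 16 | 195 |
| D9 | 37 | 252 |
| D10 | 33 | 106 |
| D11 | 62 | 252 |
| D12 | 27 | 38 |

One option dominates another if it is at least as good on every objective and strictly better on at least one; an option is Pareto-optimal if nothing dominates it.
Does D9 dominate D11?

D9 vs D11: D9 is worse on vCPUs (37 vs 62), so it does not dominate D11.

No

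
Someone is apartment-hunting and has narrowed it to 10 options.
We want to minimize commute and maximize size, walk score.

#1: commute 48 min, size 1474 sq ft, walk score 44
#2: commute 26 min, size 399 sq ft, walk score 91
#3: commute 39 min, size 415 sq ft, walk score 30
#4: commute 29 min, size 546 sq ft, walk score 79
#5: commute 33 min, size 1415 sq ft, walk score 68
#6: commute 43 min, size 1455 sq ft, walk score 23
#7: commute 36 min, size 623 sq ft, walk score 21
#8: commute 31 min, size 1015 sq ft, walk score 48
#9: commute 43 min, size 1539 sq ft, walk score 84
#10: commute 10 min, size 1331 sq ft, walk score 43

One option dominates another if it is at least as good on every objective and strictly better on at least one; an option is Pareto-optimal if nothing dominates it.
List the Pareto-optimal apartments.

#2, #4, #5, #8, #9, #10

#1: dominated by #9 (commute 43≤48, size 1539≥1474, walk score 84≥44).
#2: not dominated (best walk score).
#3: dominated by #4 (commute 29≤39, size 546≥415, walk score 79≥30).
#4: not dominated.
#5: not dominated.
#6: dominated by #9 (commute 43≤43, size 1539≥1455, walk score 84≥23).
#7: dominated by #5 (commute 33≤36, size 1415≥623, walk score 68≥21).
#8: not dominated.
#9: not dominated (best size).
#10: not dominated (best commute).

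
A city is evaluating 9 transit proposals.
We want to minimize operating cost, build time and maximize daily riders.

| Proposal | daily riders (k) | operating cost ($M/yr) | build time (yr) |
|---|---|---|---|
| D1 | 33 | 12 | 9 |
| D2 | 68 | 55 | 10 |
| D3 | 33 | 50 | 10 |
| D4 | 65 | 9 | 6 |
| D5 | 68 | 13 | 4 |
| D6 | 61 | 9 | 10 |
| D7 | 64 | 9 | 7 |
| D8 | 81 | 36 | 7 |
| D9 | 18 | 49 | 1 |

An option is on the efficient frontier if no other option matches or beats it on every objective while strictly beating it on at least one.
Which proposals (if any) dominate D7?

D4: daily riders 65≥64, operating cost 9≤9, build time 6≤7 — dominates D7.
Others (D1, D2, D3, D5, D6, D8, D9) are each worse than D7 on at least one objective.

D4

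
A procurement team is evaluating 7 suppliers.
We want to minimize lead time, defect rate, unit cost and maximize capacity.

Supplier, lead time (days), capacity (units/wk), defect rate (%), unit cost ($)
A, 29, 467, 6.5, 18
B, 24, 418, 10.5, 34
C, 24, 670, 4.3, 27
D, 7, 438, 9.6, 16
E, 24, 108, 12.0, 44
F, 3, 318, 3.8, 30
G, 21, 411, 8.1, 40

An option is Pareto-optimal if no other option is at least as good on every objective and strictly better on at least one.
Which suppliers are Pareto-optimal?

A: not dominated.
B: dominated by C (lead time 24≤24, capacity 670≥418, defect rate 4.3≤10.5, unit cost 27≤34).
C: not dominated (best capacity).
D: not dominated (best unit cost).
E: dominated by B (lead time 24≤24, capacity 418≥108, defect rate 10.5≤12.0, unit cost 34≤44).
F: not dominated (best lead time).
G: not dominated.

A, C, D, F, G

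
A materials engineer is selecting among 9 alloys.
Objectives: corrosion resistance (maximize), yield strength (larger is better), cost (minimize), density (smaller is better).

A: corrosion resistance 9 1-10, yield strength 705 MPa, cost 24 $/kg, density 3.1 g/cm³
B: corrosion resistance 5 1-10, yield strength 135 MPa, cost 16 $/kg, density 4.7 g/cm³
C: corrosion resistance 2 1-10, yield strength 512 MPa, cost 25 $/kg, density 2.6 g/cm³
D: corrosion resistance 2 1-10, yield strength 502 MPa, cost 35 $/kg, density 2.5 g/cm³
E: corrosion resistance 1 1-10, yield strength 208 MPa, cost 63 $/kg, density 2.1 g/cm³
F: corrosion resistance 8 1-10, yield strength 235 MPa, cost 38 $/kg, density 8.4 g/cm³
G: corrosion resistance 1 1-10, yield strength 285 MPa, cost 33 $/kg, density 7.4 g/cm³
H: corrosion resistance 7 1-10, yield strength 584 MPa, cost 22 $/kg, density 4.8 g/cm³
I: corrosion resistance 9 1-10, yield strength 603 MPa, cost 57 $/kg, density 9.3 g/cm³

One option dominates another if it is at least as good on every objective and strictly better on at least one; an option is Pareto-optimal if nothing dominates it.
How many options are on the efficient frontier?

A: not dominated (best yield strength).
B: not dominated (best cost).
C: not dominated.
D: not dominated.
E: not dominated (best density).
F: dominated by A (corrosion resistance 9≥8, yield strength 705≥235, cost 24≤38, density 3.1≤8.4).
G: dominated by A (corrosion resistance 9≥1, yield strength 705≥285, cost 24≤33, density 3.1≤7.4).
H: not dominated.
I: dominated by A (corrosion resistance 9≥9, yield strength 705≥603, cost 24≤57, density 3.1≤9.3).
Pareto-optimal: A, B, C, D, E, H → 6.

6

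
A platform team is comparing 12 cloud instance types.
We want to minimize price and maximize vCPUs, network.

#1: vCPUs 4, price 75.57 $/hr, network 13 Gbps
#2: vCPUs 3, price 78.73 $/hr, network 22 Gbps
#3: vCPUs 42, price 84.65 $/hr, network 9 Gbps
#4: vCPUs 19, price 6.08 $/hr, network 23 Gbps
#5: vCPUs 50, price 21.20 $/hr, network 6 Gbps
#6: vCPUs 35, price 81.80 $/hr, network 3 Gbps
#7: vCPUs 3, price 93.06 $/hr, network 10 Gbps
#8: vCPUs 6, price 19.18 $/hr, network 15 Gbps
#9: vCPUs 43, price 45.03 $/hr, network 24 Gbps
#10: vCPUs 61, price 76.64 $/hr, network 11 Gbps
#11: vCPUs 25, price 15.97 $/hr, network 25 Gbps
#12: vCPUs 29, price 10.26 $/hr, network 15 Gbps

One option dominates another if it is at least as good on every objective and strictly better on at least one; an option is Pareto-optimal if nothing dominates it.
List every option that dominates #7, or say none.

#1: vCPUs 4≥3, price 75.57≤93.06, network 13≥10 — dominates #7.
#2: vCPUs 3≥3, price 78.73≤93.06, network 22≥10 — dominates #7.
#4: vCPUs 19≥3, price 6.08≤93.06, network 23≥10 — dominates #7.
#8: vCPUs 6≥3, price 19.18≤93.06, network 15≥10 — dominates #7.
#9: vCPUs 43≥3, price 45.03≤93.06, network 24≥10 — dominates #7.
#10: vCPUs 61≥3, price 76.64≤93.06, network 11≥10 — dominates #7.
#11: vCPUs 25≥3, price 15.97≤93.06, network 25≥10 — dominates #7.
#12: vCPUs 29≥3, price 10.26≤93.06, network 15≥10 — dominates #7.
Others (#3, #5, #6) are each worse than #7 on at least one objective.

#1, #2, #4, #8, #9, #10, #11, #12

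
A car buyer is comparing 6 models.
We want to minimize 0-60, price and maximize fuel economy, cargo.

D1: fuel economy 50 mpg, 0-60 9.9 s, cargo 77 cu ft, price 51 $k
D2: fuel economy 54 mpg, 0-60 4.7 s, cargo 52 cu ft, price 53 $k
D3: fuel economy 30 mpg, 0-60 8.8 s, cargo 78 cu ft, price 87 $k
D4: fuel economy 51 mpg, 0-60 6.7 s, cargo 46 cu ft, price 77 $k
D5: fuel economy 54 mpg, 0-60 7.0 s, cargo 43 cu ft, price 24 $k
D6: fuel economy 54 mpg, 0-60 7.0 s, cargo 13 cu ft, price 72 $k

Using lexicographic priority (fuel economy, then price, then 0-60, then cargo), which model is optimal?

D5

First maximize fuel economy: best is 54, kept {D2, D5, D6}.
Then minimize price: best is 24, kept {D5}.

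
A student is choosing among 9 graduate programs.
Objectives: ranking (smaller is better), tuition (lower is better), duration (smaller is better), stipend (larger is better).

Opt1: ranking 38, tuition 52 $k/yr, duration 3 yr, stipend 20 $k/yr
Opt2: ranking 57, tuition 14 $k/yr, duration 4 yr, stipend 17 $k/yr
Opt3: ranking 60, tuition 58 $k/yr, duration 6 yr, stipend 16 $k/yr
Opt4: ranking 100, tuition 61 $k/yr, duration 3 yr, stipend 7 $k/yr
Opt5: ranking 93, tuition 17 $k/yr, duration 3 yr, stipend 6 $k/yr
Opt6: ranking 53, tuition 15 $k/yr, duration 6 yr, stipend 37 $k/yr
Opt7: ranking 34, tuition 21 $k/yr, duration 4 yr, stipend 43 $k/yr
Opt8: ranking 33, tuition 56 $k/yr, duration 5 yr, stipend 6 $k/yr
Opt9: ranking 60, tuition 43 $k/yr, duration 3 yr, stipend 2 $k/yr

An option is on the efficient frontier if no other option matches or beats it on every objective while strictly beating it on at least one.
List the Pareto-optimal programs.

Opt1: not dominated.
Opt2: not dominated (best tuition).
Opt3: dominated by Opt1 (ranking 38≤60, tuition 52≤58, duration 3≤6, stipend 20≥16).
Opt4: dominated by Opt1 (ranking 38≤100, tuition 52≤61, duration 3≤3, stipend 20≥7).
Opt5: not dominated.
Opt6: not dominated.
Opt7: not dominated (best stipend).
Opt8: not dominated (best ranking).
Opt9: not dominated.

Opt1, Opt2, Opt5, Opt6, Opt7, Opt8, Opt9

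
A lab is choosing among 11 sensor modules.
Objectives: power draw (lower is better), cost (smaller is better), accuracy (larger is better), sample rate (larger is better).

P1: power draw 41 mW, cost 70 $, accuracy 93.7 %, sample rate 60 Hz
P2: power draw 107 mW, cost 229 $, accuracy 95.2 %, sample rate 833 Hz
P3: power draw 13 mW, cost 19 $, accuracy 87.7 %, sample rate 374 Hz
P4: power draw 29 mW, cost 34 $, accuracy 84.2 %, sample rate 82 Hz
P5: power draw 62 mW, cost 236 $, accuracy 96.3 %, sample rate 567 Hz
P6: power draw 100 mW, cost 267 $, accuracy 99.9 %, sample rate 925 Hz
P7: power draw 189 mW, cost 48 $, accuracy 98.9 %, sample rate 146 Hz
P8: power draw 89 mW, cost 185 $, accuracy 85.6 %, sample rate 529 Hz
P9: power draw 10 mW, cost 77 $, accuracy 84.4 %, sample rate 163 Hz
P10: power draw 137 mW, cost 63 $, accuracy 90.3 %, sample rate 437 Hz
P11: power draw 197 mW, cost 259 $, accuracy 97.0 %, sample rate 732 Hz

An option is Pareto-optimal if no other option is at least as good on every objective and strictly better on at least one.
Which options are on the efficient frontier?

P1: not dominated.
P2: not dominated.
P3: not dominated (best cost).
P4: dominated by P3 (power draw 13≤29, cost 19≤34, accuracy 87.7≥84.2, sample rate 374≥82).
P5: not dominated.
P6: not dominated (best accuracy).
P7: not dominated.
P8: not dominated.
P9: not dominated (best power draw).
P10: not dominated.
P11: not dominated.

P1, P2, P3, P5, P6, P7, P8, P9, P10, P11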